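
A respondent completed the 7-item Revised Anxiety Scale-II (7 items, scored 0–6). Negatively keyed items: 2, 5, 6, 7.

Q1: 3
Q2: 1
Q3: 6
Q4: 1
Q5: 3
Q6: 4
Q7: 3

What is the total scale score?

23

Reversing items 2, 5, 6 and 7 with 6 − raw:
Total = 3 + (6−1) + 6 + 1 + (6−3) + (6−4) + (6−3)
      = 3 + 5 + 6 + 1 + 3 + 2 + 3 = 23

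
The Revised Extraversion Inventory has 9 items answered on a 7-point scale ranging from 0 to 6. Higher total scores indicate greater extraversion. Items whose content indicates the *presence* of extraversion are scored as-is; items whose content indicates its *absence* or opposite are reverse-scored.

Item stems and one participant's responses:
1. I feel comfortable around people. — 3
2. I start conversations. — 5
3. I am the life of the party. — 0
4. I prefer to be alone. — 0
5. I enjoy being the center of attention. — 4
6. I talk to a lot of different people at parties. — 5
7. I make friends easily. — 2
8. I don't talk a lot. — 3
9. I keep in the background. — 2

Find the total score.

32

Items 4, 8, 9 describe the absence/opposite of extraversion → reverse-score.
reverse-coded value = 6 − response.
  item 1: 3
  item 2: 5
  item 3: 0
  item 4: 6 − 0 = 6
  item 5: 4
  item 6: 5
  item 7: 2
  item 8: 6 − 3 = 3
  item 9: 6 − 2 = 4
Total = 3 + 5 + 0 + 6 + 4 + 5 + 2 + 3 + 4 = 32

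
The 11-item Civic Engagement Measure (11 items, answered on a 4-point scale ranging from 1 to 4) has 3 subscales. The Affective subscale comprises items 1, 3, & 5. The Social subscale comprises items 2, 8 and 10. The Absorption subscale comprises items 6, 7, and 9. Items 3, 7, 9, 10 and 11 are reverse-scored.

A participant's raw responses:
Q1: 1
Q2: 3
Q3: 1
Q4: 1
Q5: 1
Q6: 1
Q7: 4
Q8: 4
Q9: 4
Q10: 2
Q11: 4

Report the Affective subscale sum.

Affective items: 1, 3, 5.
Of these, item 3 is reverse-scored; reversed = (1+4) − raw = 5 − raw.
  item 1: 1
  item 3: 5 − 1 = 4
  item 5: 1
Sum = 1 + 4 + 1 = 6

6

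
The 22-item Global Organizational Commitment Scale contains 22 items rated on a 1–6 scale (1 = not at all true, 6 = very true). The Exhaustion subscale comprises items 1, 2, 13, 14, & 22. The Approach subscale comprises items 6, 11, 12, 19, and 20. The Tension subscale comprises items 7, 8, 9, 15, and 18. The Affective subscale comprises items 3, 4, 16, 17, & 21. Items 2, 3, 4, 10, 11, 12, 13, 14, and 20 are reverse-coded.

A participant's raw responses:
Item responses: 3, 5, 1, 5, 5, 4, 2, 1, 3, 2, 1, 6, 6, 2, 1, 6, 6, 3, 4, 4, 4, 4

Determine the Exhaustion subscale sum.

15

Exhaustion items: 1, 2, 13, 14, 22.
Of these, items 2, 13, & 14 are reverse-coded; on a 1–6 scale, reversed = 7 − raw.
  item 1: 3
  item 2: 7 − 5 = 2
  item 13: 7 − 6 = 1
  item 14: 7 − 2 = 5
  item 22: 4
Sum = 3 + 2 + 1 + 5 + 4 = 15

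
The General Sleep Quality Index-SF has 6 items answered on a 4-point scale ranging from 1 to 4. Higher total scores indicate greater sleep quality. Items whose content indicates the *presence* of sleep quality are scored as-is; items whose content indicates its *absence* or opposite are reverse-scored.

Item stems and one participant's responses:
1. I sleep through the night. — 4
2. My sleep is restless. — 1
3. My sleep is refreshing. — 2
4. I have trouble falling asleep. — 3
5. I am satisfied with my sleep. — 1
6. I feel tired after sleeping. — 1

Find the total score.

17

Items 2, 4, 6 describe the absence/opposite of sleep quality → reverse-score.
on a 1–4 scale, reversed = 5 − raw.
  item 1: 4
  item 2: 5 − 1 = 4
  item 3: 2
  item 4: 5 − 3 = 2
  item 5: 1
  item 6: 5 − 1 = 4
Total = 4 + 4 + 2 + 2 + 1 + 4 = 17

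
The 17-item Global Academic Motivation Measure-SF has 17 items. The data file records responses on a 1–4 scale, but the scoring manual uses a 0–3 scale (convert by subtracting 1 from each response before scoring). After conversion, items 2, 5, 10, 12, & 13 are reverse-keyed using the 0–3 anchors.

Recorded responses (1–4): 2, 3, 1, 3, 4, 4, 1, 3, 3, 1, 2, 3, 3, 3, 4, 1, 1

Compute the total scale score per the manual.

Convert to 0–3: 1, 2, 0, 2, 3, 3, 0, 2, 2, 0, 1, 2, 2, 2, 3, 0, 0
Reverse-coded (reversed = (0+3) − raw = 3 − raw):
  item 2: 3 − 2 = 1
  item 5: 3 − 3 = 0
  item 10: 3 − 0 = 3
  item 12: 3 − 2 = 1
  item 13: 3 − 2 = 1
Scored: 1, 1, 0, 2, 0, 3, 0, 2, 2, 3, 1, 1, 1, 2, 3, 0, 0
Total = 22

22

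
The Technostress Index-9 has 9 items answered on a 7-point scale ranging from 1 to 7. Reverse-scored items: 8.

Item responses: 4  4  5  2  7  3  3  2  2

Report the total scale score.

36

Raw sum = 32. Reverse-scored items: 8; their raw sum = 2.
Each reversal replaces raw with 8 − raw, changing the total by 8 − 2·raw per item.
Total = 32 + 1·8 − 2·2 = 32 + 8 − 4 = 36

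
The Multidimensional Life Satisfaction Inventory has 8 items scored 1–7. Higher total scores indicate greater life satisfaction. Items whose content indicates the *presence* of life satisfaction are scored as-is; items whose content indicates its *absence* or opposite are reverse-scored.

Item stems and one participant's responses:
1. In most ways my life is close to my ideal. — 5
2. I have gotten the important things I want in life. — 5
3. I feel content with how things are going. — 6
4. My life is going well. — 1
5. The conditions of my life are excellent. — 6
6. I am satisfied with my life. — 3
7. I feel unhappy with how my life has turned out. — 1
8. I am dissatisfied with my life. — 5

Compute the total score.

36

Items 7, 8 describe the absence/opposite of life satisfaction → reverse-score.
reversed = (1+7) − raw = 8 − raw.
  item 1: 5
  item 2: 5
  item 3: 6
  item 4: 1
  item 5: 6
  item 6: 3
  item 7: 8 − 1 = 7
  item 8: 8 − 5 = 3
Total = 5 + 5 + 6 + 1 + 6 + 3 + 7 + 3 = 36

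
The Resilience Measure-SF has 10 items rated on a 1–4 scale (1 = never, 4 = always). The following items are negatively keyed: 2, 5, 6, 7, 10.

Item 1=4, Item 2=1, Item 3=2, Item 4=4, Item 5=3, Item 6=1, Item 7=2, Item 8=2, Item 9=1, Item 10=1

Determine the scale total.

30

Negatively keyed items use 5 − raw:
  item 2: 5 − 1 = 4
  item 5: 5 − 3 = 2
  item 6: 5 − 1 = 4
  item 7: 5 − 2 = 3
  item 10: 5 − 1 = 4
Scored responses: 4, 4, 2, 4, 2, 4, 3, 2, 1, 4
Total = 4 + 4 + 2 + 4 + 2 + 4 + 3 + 2 + 1 + 4 = 30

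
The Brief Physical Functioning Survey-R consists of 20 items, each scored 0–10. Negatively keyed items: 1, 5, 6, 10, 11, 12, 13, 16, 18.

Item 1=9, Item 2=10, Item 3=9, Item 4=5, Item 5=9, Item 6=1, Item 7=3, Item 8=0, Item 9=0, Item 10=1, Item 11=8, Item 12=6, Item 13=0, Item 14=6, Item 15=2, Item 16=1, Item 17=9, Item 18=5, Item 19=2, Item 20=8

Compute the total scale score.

104

Apply reverse scoring (on a 0–10 scale, reversed = 10 − raw):
  item 1: 10 − 9 = 1
  item 5: 10 − 9 = 1
  item 6: 10 − 1 = 9
  item 10: 10 − 1 = 9
  item 11: 10 − 8 = 2
  item 12: 10 − 6 = 4
  item 13: 10 − 0 = 10
  item 16: 10 − 1 = 9
  item 18: 10 − 5 = 5
After reverse-coding: 1, 10, 9, 5, 1, 9, 3, 0, 0, 9, 2, 4, 10, 6, 2, 9, 9, 5, 2, 8
Total = 1 + 10 + 9 + 5 + 1 + 9 + 3 + 0 + 0 + 9 + 2 + 4 + 10 + 6 + 2 + 9 + 9 + 5 + 2 + 8 = 104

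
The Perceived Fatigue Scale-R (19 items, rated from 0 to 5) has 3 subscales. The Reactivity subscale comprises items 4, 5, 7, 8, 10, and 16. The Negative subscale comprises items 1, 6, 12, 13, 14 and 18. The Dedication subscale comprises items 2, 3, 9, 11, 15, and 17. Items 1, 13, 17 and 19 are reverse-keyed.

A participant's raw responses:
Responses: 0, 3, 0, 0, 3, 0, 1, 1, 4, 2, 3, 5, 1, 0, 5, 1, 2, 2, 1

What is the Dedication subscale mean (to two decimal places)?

Dedication items: 2, 3, 9, 11, 15, 17.
Of these, item 17 is reverse-keyed; reverse-coded value = 5 − response.
  item 2: 3
  item 3: 0
  item 9: 4
  item 11: 3
  item 15: 5
  item 17: 5 − 2 = 3
Sum = 3 + 0 + 4 + 3 + 5 + 3 = 18
Mean = 18 / 6 = 3.00

3.00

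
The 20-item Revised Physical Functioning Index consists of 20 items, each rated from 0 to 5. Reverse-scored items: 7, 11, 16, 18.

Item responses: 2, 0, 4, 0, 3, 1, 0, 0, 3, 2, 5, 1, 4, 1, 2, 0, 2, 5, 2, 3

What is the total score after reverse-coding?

40

Apply reverse scoring (on a 0–5 scale, reversed = 5 − raw):
  item 7: 5 − 0 = 5
  item 11: 5 − 5 = 0
  item 16: 5 − 0 = 5
  item 18: 5 − 5 = 0
Scored items: 2, 0, 4, 0, 3, 1, 5, 0, 3, 2, 0, 1, 4, 1, 2, 5, 2, 0, 2, 3
Total = 2 + 0 + 4 + 0 + 3 + 1 + 5 + 0 + 3 + 2 + 0 + 1 + 4 + 1 + 2 + 5 + 2 + 0 + 2 + 3 = 40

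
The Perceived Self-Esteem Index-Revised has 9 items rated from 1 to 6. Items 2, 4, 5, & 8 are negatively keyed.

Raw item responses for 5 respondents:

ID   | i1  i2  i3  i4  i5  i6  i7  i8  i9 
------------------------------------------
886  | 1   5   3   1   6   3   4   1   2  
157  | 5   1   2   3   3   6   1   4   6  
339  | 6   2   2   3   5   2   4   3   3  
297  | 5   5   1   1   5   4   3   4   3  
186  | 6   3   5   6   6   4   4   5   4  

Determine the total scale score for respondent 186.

31

Respondent 186 raw: 6, 3, 5, 6, 6, 4, 4, 5, 4.
Reverse-coded (reverse-coded value = 7 − response):
  item 1: 6
  item 2: 7 − 3 = 4
  item 3: 5
  item 4: 7 − 6 = 1
  item 5: 7 − 6 = 1
  item 6: 4
  item 7: 4
  item 8: 7 − 5 = 2
  item 9: 4
Sum = 6 + 4 + 5 + 1 + 1 + 4 + 4 + 2 + 4 = 31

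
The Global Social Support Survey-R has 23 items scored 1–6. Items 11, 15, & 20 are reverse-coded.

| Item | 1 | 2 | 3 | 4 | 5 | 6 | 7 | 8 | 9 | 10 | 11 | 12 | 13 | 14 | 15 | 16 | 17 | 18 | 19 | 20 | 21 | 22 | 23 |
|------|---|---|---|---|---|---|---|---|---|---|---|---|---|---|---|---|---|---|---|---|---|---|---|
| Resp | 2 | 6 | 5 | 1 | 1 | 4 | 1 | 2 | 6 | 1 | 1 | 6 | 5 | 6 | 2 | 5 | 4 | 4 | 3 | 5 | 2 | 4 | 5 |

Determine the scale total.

86

Raw sum = 81. Reverse-coded items: 11, 15, 20; their raw sum = 8.
Each reversal replaces raw with 7 − raw, changing the total by 7 − 2·raw per item.
Total = 81 + 3·7 − 2·8 = 81 + 21 − 16 = 86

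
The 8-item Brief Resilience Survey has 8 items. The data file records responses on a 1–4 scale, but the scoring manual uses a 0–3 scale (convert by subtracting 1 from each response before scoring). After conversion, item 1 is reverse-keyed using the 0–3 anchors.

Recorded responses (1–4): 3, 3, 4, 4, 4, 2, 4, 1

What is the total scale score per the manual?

16

Convert to 0–3: 2, 2, 3, 3, 3, 1, 3, 0
Reverse-coded (reversed = (0+3) − raw = 3 − raw):
  item 1: 3 − 2 = 1
Scored: 1, 2, 3, 3, 3, 1, 3, 0
Total = 16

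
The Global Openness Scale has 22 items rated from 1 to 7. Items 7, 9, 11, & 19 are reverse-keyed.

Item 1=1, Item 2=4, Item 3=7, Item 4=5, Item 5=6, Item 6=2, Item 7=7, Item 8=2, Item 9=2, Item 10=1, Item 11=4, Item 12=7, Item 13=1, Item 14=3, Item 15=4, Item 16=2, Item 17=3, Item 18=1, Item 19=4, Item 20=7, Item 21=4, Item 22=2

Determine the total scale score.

Reverse-keyed items use 8 − raw:
  item 7: 8 − 7 = 1
  item 9: 8 − 2 = 6
  item 11: 8 − 4 = 4
  item 19: 8 − 4 = 4
Scored responses: 1, 4, 7, 5, 6, 2, 1, 2, 6, 1, 4, 7, 1, 3, 4, 2, 3, 1, 4, 7, 4, 2
Total = 1 + 4 + 7 + 5 + 6 + 2 + 1 + 2 + 6 + 1 + 4 + 7 + 1 + 3 + 4 + 2 + 3 + 1 + 4 + 7 + 4 + 2 = 77

77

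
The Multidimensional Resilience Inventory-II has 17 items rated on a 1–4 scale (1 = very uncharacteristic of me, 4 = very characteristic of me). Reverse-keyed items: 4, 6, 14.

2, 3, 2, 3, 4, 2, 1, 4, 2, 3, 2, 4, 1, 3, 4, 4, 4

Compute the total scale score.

Reverse-coded items (reverse-coded value = 5 − response):
  item 4: 5 − 3 = 2
  item 6: 5 − 2 = 3
  item 14: 5 − 3 = 2
Scored responses: 2, 3, 2, 2, 4, 3, 1, 4, 2, 3, 2, 4, 1, 2, 4, 4, 4
Total = 2 + 3 + 2 + 2 + 4 + 3 + 1 + 4 + 2 + 3 + 2 + 4 + 1 + 2 + 4 + 4 + 4 = 47

47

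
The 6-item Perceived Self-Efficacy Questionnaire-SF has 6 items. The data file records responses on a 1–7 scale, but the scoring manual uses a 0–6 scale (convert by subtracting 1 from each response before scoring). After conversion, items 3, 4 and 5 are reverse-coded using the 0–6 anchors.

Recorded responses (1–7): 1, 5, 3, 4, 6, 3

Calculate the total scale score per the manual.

Convert to 0–6: 0, 4, 2, 3, 5, 2
Reverse-coded (reversed = (0+6) − raw = 6 − raw):
  item 3: 6 − 2 = 4
  item 4: 6 − 3 = 3
  item 5: 6 − 5 = 1
Scored: 0, 4, 4, 3, 1, 2
Total = 14

14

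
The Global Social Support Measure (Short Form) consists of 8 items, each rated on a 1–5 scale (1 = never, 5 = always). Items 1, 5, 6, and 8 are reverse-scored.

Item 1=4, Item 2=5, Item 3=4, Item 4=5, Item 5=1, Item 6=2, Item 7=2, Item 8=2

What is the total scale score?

Apply reverse scoring (reversed = (1+5) − raw = 6 − raw):
  item 1: 6 − 4 = 2
  item 5: 6 − 1 = 5
  item 6: 6 − 2 = 4
  item 8: 6 − 2 = 4
Scored responses: 2, 5, 4, 5, 5, 4, 2, 4
Total = 2 + 5 + 4 + 5 + 5 + 4 + 2 + 4 = 31

31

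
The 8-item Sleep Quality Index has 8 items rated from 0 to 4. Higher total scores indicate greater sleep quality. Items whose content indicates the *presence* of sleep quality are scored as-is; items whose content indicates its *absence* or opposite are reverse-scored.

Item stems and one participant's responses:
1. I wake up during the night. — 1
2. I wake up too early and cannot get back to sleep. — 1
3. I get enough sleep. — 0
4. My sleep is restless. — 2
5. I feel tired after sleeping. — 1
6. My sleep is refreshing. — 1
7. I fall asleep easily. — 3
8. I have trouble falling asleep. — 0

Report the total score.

19

Items 1, 2, 4, 5, 8 describe the absence/opposite of sleep quality → reverse-score.
reverse-coded value = 4 − response.
  item 1: 4 − 1 = 3
  item 2: 4 − 1 = 3
  item 3: 0
  item 4: 4 − 2 = 2
  item 5: 4 − 1 = 3
  item 6: 1
  item 7: 3
  item 8: 4 − 0 = 4
Total = 3 + 3 + 0 + 2 + 3 + 1 + 3 + 4 = 19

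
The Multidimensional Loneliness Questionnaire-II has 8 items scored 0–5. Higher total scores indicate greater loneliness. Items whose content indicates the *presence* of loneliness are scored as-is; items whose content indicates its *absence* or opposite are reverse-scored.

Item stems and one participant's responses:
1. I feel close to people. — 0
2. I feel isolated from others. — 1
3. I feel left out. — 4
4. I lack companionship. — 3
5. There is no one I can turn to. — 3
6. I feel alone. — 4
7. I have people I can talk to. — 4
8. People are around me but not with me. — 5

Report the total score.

26

Items 1, 7 describe the absence/opposite of loneliness → reverse-score.
reverse-coded value = 5 − response.
  item 1: 5 − 0 = 5
  item 2: 1
  item 3: 4
  item 4: 3
  item 5: 3
  item 6: 4
  item 7: 5 − 4 = 1
  item 8: 5
Total = 5 + 1 + 4 + 3 + 3 + 4 + 1 + 5 = 26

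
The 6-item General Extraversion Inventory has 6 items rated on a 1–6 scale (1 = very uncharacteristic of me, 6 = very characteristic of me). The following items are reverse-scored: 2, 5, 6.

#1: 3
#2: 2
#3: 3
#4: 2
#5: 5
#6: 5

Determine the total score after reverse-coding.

Reversing items 2, 5, & 6 with 7 − raw:
Total = 3 + (7−2) + 3 + 2 + (7−5) + (7−5)
      = 3 + 5 + 3 + 2 + 2 + 2 = 17

17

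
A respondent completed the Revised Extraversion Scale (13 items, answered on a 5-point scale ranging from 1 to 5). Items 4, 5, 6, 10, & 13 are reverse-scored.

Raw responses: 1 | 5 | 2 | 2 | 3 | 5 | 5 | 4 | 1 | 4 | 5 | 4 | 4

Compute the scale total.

39

Raw sum = 45. Reverse-scored items: 4, 5, 6, 10, 13; their raw sum = 18.
Each reversal replaces raw with 6 − raw, changing the total by 6 − 2·raw per item.
Total = 45 + 5·6 − 2·18 = 45 + 30 − 36 = 39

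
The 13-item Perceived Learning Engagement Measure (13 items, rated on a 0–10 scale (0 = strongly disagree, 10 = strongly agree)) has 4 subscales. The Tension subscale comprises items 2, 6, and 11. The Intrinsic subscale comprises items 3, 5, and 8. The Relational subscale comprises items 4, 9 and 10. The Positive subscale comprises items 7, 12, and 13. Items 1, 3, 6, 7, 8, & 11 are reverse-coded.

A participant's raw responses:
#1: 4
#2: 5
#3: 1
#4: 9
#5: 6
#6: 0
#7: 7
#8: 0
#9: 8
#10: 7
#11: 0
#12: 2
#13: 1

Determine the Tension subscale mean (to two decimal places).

Tension items: 2, 6, 11.
Of these, items 6 and 11 are reverse-coded; reversed = (0+10) − raw = 10 − raw.
  item 2: 5
  item 6: 10 − 0 = 10
  item 11: 10 − 0 = 10
Sum = 5 + 10 + 10 = 25
Mean = 25 / 3 = 8.33

8.33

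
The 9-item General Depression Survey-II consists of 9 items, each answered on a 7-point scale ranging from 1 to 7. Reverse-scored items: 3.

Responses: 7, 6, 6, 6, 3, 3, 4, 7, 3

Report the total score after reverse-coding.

41

Reverse-scored items use 8 − raw:
  item 3: 8 − 6 = 2
Scored responses: 7, 6, 2, 6, 3, 3, 4, 7, 3
Total = 7 + 6 + 2 + 6 + 3 + 3 + 4 + 7 + 3 = 41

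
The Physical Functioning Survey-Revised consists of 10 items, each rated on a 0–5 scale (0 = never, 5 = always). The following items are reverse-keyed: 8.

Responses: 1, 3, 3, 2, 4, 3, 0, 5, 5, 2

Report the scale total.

23

Raw sum = 28. Reverse-keyed items: 8; their raw sum = 5.
Each reversal replaces raw with 5 − raw, changing the total by 5 − 2·raw per item.
Total = 28 + 1·5 − 2·5 = 28 + 5 − 10 = 23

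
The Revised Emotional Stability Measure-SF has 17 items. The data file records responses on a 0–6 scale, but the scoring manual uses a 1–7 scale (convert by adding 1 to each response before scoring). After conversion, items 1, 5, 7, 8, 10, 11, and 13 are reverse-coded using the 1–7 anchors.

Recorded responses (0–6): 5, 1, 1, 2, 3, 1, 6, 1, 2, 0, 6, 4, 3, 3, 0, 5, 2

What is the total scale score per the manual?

Convert to 1–7: 6, 2, 2, 3, 4, 2, 7, 2, 3, 1, 7, 5, 4, 4, 1, 6, 3
Reverse-coded (reverse-coded value = 8 − response):
  item 1: 8 − 6 = 2
  item 5: 8 − 4 = 4
  item 7: 8 − 7 = 1
  item 8: 8 − 2 = 6
  item 10: 8 − 1 = 7
  item 11: 8 − 7 = 1
  item 13: 8 − 4 = 4
Scored: 2, 2, 2, 3, 4, 2, 1, 6, 3, 7, 1, 5, 4, 4, 1, 6, 3
Total = 56

56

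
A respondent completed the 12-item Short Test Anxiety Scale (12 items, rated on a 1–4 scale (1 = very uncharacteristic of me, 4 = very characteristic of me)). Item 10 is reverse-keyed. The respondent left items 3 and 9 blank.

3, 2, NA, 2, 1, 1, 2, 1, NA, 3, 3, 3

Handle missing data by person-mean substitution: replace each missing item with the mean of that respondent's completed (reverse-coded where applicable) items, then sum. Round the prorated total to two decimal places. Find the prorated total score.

Reverse-coded (on a 1–4 scale, reversed = 5 − raw):
  item 10: 5 − 3 = 2
Completed scored items (10 of 12): 3, 2, 2, 1, 1, 2, 1, 2, 3, 3; sum = 20.
Person mean = 20 / 10 ≈ 2.0000
Prorated total = (20 / 10) × 12 = 24.00 (to 2 dp)

24.00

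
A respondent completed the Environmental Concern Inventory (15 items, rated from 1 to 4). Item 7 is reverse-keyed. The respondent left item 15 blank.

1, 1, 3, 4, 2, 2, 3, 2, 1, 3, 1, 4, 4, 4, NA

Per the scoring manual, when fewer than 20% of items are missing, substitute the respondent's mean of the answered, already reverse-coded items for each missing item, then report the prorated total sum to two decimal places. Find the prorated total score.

Reverse-coded (reverse-coded value = 5 − response):
  item 7: 5 − 3 = 2
Completed scored items (14 of 15): 1, 1, 3, 4, 2, 2, 2, 2, 1, 3, 1, 4, 4, 4; sum = 34.
Person mean = 34 / 14 ≈ 2.4286
Prorated total = (34 / 14) × 15 = 36.43 (to 2 dp)

36.43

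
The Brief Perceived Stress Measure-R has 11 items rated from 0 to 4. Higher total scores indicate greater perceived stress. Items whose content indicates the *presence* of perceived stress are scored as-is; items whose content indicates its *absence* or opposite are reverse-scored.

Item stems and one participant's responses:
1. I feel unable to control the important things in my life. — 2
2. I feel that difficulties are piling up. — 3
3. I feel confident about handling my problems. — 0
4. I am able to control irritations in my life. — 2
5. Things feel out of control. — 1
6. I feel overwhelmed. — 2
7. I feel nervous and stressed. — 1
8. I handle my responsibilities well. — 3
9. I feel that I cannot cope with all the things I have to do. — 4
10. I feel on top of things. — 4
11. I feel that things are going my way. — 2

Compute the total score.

22

Items 3, 4, 8, 10, 11 describe the absence/opposite of perceived stress → reverse-score.
reversed = (0+4) − raw = 4 − raw.
  item 1: 2
  item 2: 3
  item 3: 4 − 0 = 4
  item 4: 4 − 2 = 2
  item 5: 1
  item 6: 2
  item 7: 1
  item 8: 4 − 3 = 1
  item 9: 4
  item 10: 4 − 4 = 0
  item 11: 4 − 2 = 2
Total = 2 + 3 + 4 + 2 + 1 + 2 + 1 + 1 + 4 + 0 + 2 = 22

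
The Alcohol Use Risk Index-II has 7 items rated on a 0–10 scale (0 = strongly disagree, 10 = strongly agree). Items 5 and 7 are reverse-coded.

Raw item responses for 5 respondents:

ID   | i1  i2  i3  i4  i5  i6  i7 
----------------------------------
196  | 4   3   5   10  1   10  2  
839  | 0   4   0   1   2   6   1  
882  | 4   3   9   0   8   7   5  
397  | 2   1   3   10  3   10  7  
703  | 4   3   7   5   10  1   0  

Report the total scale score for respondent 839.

Respondent 839 raw: 0, 4, 0, 1, 2, 6, 1.
Reverse-coded (reversed = (0+10) − raw = 10 − raw):
  item 1: 0
  item 2: 4
  item 3: 0
  item 4: 1
  item 5: 10 − 2 = 8
  item 6: 6
  item 7: 10 − 1 = 9
Sum = 0 + 4 + 0 + 1 + 8 + 6 + 9 = 28

28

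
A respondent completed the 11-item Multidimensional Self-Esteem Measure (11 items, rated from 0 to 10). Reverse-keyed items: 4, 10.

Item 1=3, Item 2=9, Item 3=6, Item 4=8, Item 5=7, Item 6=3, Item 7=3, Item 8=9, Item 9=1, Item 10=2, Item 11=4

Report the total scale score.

55

Reverse-coded items (reversed = (0+10) − raw = 10 − raw):
  item 4: 10 − 8 = 2
  item 10: 10 − 2 = 8
After reverse-coding: 3, 9, 6, 2, 7, 3, 3, 9, 1, 8, 4
Total = 3 + 9 + 6 + 2 + 7 + 3 + 3 + 9 + 1 + 8 + 4 = 55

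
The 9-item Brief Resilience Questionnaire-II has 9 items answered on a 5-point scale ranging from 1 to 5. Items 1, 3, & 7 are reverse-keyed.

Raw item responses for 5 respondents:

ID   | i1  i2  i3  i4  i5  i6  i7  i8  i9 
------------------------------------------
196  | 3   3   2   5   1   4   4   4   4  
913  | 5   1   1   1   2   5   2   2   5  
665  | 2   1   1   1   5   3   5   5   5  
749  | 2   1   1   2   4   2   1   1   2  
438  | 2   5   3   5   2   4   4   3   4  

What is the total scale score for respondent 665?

30

Respondent 665 raw: 2, 1, 1, 1, 5, 3, 5, 5, 5.
Reverse-coded (reverse-coded value = 6 − response):
  item 1: 6 − 2 = 4
  item 2: 1
  item 3: 6 − 1 = 5
  item 4: 1
  item 5: 5
  item 6: 3
  item 7: 6 − 5 = 1
  item 8: 5
  item 9: 5
Sum = 4 + 1 + 5 + 1 + 5 + 3 + 1 + 5 + 5 = 30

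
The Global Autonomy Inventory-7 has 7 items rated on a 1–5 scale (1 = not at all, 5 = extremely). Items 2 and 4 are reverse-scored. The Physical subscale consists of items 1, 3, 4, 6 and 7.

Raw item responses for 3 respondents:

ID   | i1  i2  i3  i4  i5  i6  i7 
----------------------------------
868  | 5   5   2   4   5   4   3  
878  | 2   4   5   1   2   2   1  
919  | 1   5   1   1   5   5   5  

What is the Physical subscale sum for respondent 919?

17

Respondent 919 raw: 1, 5, 1, 1, 5, 5, 5.
Physical items: 1, 3, 4, 6, 7.
Reverse-coded (reverse-coded value = 6 − response):
  item 1: 1
  item 3: 1
  item 4: 6 − 1 = 5
  item 6: 5
  item 7: 5
Sum = 1 + 1 + 5 + 5 + 5 = 17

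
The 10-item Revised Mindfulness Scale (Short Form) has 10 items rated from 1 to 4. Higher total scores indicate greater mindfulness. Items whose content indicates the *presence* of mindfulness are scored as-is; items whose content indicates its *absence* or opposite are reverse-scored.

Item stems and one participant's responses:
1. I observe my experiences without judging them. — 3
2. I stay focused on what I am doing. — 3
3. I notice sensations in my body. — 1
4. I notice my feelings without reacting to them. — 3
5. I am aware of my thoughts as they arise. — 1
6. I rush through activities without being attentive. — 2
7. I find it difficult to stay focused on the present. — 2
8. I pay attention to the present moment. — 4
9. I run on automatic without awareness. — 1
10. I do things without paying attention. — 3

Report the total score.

27

Items 6, 7, 9, 10 describe the absence/opposite of mindfulness → reverse-score.
reverse-coded value = 5 − response.
  item 1: 3
  item 2: 3
  item 3: 1
  item 4: 3
  item 5: 1
  item 6: 5 − 2 = 3
  item 7: 5 − 2 = 3
  item 8: 4
  item 9: 5 − 1 = 4
  item 10: 5 − 3 = 2
Total = 3 + 3 + 1 + 3 + 1 + 3 + 3 + 4 + 4 + 2 = 27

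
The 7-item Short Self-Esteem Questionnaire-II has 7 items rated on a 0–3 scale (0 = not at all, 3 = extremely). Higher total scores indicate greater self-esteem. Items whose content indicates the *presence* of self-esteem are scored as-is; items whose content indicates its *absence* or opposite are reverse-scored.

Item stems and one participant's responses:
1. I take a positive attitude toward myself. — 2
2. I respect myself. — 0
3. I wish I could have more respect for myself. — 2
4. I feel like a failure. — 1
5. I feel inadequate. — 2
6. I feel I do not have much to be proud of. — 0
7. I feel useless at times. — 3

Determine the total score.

Items 3, 4, 5, 6, 7 describe the absence/opposite of self-esteem → reverse-score.
on a 0–3 scale, reversed = 3 − raw.
  item 1: 2
  item 2: 0
  item 3: 3 − 2 = 1
  item 4: 3 − 1 = 2
  item 5: 3 − 2 = 1
  item 6: 3 − 0 = 3
  item 7: 3 − 3 = 0
Total = 2 + 0 + 1 + 2 + 1 + 3 + 0 = 9

9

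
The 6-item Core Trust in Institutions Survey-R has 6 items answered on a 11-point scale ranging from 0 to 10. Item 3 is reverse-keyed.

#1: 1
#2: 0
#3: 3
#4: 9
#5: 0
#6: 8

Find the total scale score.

Reverse-keyed items use 10 − raw:
  item 3: 10 − 3 = 7
Scored responses: 1, 0, 7, 9, 0, 8
Total = 1 + 0 + 7 + 9 + 0 + 8 = 25

25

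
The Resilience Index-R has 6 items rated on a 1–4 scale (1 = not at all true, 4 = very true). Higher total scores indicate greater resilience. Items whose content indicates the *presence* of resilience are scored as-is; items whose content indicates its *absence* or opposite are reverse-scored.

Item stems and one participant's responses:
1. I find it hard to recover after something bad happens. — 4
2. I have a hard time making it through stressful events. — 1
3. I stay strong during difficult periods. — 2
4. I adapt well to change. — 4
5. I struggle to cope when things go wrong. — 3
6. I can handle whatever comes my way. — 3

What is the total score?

Items 1, 2, 5 describe the absence/opposite of resilience → reverse-score.
on a 1–4 scale, reversed = 5 − raw.
  item 1: 5 − 4 = 1
  item 2: 5 − 1 = 4
  item 3: 2
  item 4: 4
  item 5: 5 − 3 = 2
  item 6: 3
Total = 1 + 4 + 2 + 4 + 2 + 3 = 16

16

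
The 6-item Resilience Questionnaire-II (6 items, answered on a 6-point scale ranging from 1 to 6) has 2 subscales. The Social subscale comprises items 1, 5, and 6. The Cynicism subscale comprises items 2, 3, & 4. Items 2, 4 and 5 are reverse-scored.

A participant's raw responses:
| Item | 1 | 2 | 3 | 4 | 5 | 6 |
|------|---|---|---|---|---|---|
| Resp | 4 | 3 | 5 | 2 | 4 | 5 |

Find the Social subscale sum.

12

Social items: 1, 5, 6.
Of these, item 5 is reverse-scored; on a 1–6 scale, reversed = 7 − raw.
  item 1: 4
  item 5: 7 − 4 = 3
  item 6: 5
Sum = 4 + 3 + 5 = 12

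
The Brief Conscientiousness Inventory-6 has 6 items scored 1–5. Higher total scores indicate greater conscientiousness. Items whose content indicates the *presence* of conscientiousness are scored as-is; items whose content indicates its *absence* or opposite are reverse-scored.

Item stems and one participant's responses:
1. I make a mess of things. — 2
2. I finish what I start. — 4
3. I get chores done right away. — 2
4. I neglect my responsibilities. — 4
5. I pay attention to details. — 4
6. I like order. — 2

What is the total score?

Items 1, 4 describe the absence/opposite of conscientiousness → reverse-score.
reverse-coded value = 6 − response.
  item 1: 6 − 2 = 4
  item 2: 4
  item 3: 2
  item 4: 6 − 4 = 2
  item 5: 4
  item 6: 2
Total = 4 + 4 + 2 + 2 + 4 + 2 = 18

18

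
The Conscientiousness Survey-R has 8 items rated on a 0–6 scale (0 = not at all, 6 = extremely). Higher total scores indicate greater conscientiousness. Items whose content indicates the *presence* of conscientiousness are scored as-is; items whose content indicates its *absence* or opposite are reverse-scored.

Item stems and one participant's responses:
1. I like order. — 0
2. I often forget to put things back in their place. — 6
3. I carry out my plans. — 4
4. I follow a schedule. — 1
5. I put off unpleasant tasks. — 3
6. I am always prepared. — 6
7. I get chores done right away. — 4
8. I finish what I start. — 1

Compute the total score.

19

Items 2, 5 describe the absence/opposite of conscientiousness → reverse-score.
reverse-coded value = 6 − response.
  item 1: 0
  item 2: 6 − 6 = 0
  item 3: 4
  item 4: 1
  item 5: 6 − 3 = 3
  item 6: 6
  item 7: 4
  item 8: 1
Total = 0 + 0 + 4 + 1 + 3 + 6 + 4 + 1 = 19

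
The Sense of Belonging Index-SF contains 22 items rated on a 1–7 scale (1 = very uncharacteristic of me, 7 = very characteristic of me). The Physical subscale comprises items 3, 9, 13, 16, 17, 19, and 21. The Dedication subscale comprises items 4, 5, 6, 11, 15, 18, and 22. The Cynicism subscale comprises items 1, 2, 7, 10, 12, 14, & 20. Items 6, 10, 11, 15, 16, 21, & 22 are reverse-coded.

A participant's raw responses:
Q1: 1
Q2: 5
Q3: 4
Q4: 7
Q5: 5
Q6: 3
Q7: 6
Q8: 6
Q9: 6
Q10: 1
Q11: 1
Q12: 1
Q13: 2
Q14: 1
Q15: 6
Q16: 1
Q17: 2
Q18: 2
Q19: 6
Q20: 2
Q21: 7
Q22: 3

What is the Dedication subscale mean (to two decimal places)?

Dedication items: 4, 5, 6, 11, 15, 18, 22.
Of these, items 6, 11, 15, and 22 are reverse-coded; reverse-coded value = 8 − response.
  item 4: 7
  item 5: 5
  item 6: 8 − 3 = 5
  item 11: 8 − 1 = 7
  item 15: 8 − 6 = 2
  item 18: 2
  item 22: 8 − 3 = 5
Sum = 7 + 5 + 5 + 7 + 2 + 2 + 5 = 33
Mean = 33 / 7 = 4.71

4.71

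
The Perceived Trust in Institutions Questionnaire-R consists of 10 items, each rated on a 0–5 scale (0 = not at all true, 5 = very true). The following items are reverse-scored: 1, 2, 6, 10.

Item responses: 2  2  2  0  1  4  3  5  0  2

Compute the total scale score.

Apply reverse scoring (on a 0–5 scale, reversed = 5 − raw):
  item 1: 5 − 2 = 3
  item 2: 5 − 2 = 3
  item 6: 5 − 4 = 1
  item 10: 5 − 2 = 3
Scored items: 3, 3, 2, 0, 1, 1, 3, 5, 0, 3
Total = 3 + 3 + 2 + 0 + 1 + 1 + 3 + 5 + 0 + 3 = 21

21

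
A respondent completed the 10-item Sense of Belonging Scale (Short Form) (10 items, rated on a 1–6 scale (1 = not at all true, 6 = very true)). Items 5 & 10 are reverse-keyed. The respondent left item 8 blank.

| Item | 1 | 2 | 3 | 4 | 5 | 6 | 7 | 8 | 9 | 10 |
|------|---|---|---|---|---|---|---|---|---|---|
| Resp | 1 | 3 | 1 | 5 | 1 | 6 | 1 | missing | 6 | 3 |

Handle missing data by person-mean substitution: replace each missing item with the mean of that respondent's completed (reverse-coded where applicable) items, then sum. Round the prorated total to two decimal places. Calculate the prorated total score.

36.67

Reverse-coded (reverse-coded value = 7 − response):
  item 5: 7 − 1 = 6
  item 10: 7 − 3 = 4
Completed scored items (9 of 10): 1, 3, 1, 5, 6, 6, 1, 6, 4; sum = 33.
Person mean = 33 / 9 ≈ 3.6667
Prorated total = (33 / 9) × 10 = 36.67 (to 2 dp)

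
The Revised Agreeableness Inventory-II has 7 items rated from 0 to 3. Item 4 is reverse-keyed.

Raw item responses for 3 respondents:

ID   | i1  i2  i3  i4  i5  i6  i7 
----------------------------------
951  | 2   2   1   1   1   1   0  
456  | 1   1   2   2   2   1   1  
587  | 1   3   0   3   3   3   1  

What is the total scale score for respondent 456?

9

Respondent 456 raw: 1, 1, 2, 2, 2, 1, 1.
Reverse-coded (on a 0–3 scale, reversed = 3 − raw):
  item 1: 1
  item 2: 1
  item 3: 2
  item 4: 3 − 2 = 1
  item 5: 2
  item 6: 1
  item 7: 1
Sum = 1 + 1 + 2 + 1 + 2 + 1 + 1 = 9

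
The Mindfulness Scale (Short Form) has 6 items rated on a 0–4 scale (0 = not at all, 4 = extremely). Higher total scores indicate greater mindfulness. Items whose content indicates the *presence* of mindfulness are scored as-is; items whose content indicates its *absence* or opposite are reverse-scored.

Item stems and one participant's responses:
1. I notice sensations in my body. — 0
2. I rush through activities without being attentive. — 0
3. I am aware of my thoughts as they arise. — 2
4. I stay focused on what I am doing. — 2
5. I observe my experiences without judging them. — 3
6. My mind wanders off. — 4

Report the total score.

11

Items 2, 6 describe the absence/opposite of mindfulness → reverse-score.
reverse-coded value = 4 − response.
  item 1: 0
  item 2: 4 − 0 = 4
  item 3: 2
  item 4: 2
  item 5: 3
  item 6: 4 − 4 = 0
Total = 0 + 4 + 2 + 2 + 3 + 0 = 11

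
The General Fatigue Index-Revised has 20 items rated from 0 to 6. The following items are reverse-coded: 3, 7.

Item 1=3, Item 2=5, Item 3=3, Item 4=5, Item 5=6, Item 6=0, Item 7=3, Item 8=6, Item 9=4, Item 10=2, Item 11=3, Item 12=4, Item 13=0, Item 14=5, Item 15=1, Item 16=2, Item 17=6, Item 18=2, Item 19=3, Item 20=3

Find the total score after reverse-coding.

Raw sum = 66. Reverse-coded items: 3, 7; their raw sum = 6.
Each reversal replaces raw with 6 − raw, changing the total by 6 − 2·raw per item.
Total = 66 + 2·6 − 2·6 = 66 + 12 − 12 = 66

66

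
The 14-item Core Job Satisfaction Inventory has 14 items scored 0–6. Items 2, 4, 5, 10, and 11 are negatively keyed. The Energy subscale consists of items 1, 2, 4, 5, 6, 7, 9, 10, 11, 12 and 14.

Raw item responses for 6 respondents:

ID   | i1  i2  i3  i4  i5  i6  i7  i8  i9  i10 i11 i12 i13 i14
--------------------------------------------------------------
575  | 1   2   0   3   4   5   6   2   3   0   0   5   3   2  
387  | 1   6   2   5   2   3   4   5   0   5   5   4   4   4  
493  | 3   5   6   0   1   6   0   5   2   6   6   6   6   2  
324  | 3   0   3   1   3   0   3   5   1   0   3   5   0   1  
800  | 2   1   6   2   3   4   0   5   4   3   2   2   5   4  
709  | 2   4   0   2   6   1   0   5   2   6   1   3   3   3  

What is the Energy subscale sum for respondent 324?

Respondent 324 raw: 3, 0, 3, 1, 3, 0, 3, 5, 1, 0, 3, 5, 0, 1.
Energy items: 1, 2, 4, 5, 6, 7, 9, 10, 11, 12, 14.
Reverse-coded (reverse-coded value = 6 − response):
  item 1: 3
  item 2: 6 − 0 = 6
  item 4: 6 − 1 = 5
  item 5: 6 − 3 = 3
  item 6: 0
  item 7: 3
  item 9: 1
  item 10: 6 − 0 = 6
  item 11: 6 − 3 = 3
  item 12: 5
  item 14: 1
Sum = 3 + 6 + 5 + 3 + 0 + 3 + 1 + 6 + 3 + 5 + 1 = 36

36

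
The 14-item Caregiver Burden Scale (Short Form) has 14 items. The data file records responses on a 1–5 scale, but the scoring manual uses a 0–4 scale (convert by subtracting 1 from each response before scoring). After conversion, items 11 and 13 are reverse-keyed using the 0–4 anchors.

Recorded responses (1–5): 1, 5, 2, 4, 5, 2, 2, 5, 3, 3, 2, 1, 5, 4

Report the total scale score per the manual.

Convert to 0–4: 0, 4, 1, 3, 4, 1, 1, 4, 2, 2, 1, 0, 4, 3
Reverse-coded (on a 0–4 scale, reversed = 4 − raw):
  item 11: 4 − 1 = 3
  item 13: 4 − 4 = 0
Scored: 0, 4, 1, 3, 4, 1, 1, 4, 2, 2, 3, 0, 0, 3
Total = 28

28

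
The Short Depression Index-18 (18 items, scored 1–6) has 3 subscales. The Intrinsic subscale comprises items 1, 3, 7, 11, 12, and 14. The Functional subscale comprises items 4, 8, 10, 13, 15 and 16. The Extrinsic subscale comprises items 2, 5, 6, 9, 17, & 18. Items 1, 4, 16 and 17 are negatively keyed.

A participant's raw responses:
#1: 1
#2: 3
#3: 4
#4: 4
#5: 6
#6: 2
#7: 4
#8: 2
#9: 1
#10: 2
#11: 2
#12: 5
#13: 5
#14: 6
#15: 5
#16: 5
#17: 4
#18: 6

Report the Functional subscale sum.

19

Functional items: 4, 8, 10, 13, 15, 16.
Of these, items 4 and 16 are negatively keyed; on a 1–6 scale, reversed = 7 − raw.
  item 4: 7 − 4 = 3
  item 8: 2
  item 10: 2
  item 13: 5
  item 15: 5
  item 16: 7 − 5 = 2
Sum = 3 + 2 + 2 + 5 + 5 + 2 = 19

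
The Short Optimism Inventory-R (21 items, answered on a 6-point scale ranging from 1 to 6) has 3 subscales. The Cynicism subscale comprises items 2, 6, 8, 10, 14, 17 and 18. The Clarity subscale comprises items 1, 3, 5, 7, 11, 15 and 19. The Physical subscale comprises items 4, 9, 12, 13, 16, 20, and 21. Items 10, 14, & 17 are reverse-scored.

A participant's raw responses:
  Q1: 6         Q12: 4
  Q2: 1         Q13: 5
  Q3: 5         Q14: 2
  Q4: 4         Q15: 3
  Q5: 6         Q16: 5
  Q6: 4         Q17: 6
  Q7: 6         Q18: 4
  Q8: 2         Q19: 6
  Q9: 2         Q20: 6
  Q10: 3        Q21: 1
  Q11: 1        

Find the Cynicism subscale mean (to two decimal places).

Cynicism items: 2, 6, 8, 10, 14, 17, 18.
Of these, items 10, 14, and 17 are reverse-scored; reversed = (1+6) − raw = 7 − raw.
  item 2: 1
  item 6: 4
  item 8: 2
  item 10: 7 − 3 = 4
  item 14: 7 − 2 = 5
  item 17: 7 − 6 = 1
  item 18: 4
Sum = 1 + 4 + 2 + 4 + 5 + 1 + 4 = 21
Mean = 21 / 7 = 3.00

3.00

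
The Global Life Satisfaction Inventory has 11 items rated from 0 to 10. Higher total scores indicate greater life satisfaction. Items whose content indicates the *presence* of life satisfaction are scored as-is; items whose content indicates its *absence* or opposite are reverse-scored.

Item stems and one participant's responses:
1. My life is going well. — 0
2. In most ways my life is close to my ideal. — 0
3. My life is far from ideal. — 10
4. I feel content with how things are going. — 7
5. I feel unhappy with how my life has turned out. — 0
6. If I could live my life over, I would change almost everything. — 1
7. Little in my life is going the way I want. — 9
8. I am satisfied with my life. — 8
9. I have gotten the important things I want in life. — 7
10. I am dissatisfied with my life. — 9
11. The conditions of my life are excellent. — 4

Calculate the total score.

47

Items 3, 5, 6, 7, 10 describe the absence/opposite of life satisfaction → reverse-score.
reverse-coded value = 10 − response.
  item 1: 0
  item 2: 0
  item 3: 10 − 10 = 0
  item 4: 7
  item 5: 10 − 0 = 10
  item 6: 10 − 1 = 9
  item 7: 10 − 9 = 1
  item 8: 8
  item 9: 7
  item 10: 10 − 9 = 1
  item 11: 4
Total = 0 + 0 + 0 + 7 + 10 + 9 + 1 + 8 + 7 + 1 + 4 = 47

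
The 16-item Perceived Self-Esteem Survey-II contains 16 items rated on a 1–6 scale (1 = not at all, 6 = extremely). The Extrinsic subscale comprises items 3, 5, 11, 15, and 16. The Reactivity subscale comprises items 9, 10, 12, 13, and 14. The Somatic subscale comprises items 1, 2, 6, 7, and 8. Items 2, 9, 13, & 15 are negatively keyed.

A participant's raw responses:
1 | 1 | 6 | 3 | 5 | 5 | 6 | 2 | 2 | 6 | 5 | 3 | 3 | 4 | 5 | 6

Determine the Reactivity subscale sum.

Reactivity items: 9, 10, 12, 13, 14.
Of these, items 9 & 13 are negatively keyed; reverse-coded value = 7 − response.
  item 9: 7 − 2 = 5
  item 10: 6
  item 12: 3
  item 13: 7 − 3 = 4
  item 14: 4
Sum = 5 + 6 + 3 + 4 + 4 = 22

22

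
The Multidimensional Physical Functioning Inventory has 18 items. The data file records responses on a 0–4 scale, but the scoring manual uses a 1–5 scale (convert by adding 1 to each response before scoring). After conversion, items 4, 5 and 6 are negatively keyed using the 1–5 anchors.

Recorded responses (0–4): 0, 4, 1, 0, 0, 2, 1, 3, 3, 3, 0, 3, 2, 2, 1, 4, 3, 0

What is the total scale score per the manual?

Convert to 1–5: 1, 5, 2, 1, 1, 3, 2, 4, 4, 4, 1, 4, 3, 3, 2, 5, 4, 1
Reverse-coded (reverse-coded value = 6 − response):
  item 4: 6 − 1 = 5
  item 5: 6 − 1 = 5
  item 6: 6 − 3 = 3
Scored: 1, 5, 2, 5, 5, 3, 2, 4, 4, 4, 1, 4, 3, 3, 2, 5, 4, 1
Total = 58

58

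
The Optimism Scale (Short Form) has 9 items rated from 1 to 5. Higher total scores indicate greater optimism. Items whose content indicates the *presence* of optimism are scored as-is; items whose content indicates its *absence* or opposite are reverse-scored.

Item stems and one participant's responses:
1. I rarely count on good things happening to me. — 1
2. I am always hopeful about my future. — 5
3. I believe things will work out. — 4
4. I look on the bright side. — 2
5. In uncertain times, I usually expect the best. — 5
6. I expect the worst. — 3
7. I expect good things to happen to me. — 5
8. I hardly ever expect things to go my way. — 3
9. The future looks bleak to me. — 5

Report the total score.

33

Items 1, 6, 8, 9 describe the absence/opposite of optimism → reverse-score.
on a 1–5 scale, reversed = 6 − raw.
  item 1: 6 − 1 = 5
  item 2: 5
  item 3: 4
  item 4: 2
  item 5: 5
  item 6: 6 − 3 = 3
  item 7: 5
  item 8: 6 − 3 = 3
  item 9: 6 − 5 = 1
Total = 5 + 5 + 4 + 2 + 5 + 3 + 5 + 3 + 1 = 33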